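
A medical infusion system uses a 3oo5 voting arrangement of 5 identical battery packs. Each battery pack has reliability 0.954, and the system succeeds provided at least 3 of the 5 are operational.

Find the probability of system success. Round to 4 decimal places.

R = Σ_{i=3}^{5} C(5,i) p^i (1−p)^{5−i} with p = 0.954
C(5,3)·0.954^3·0.046^2 = 0.018372
C(5,4)·0.954^4·0.046^1 = 0.190512
C(5,5)·0.954^5·0.046^0 = 0.790209
Sum = 0.9991

0.9991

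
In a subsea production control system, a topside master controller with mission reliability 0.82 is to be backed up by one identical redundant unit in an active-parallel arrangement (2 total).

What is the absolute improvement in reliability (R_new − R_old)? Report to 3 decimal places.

0.148

R_before = 0.82
R_after = 1 − (1 − 0.82)^2 = 0.968
ΔR = 0.968 − 0.82 = 0.148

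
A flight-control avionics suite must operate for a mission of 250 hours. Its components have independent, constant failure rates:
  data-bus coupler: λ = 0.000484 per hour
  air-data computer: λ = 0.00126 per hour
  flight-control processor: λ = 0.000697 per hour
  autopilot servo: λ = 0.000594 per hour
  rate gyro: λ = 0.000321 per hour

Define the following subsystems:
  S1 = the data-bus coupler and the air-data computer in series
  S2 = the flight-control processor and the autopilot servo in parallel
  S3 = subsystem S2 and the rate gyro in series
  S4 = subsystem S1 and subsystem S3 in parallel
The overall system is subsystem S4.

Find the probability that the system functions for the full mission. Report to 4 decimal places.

R(data-bus coupler) = exp(−0.000484 × 250) = 0.886034
R(air-data computer) = exp(−0.00126 × 250) = 0.729789
R(flight-control processor) = exp(−0.000697 × 250) = 0.840087
R(autopilot servo) = exp(−0.000594 × 250) = 0.862000
R(rate gyro) = exp(−0.000321 × 250) = 0.922886
Series (data-bus coupler and air-data computer): 0.886034 × 0.729789 = 0.646618
Parallel (flight-control processor and autopilot servo): 1 − (1 − 0.840087)(1 − 0.862000) = 0.977932
Series ([0.977932] and rate gyro): 0.977932 × 0.922886 = 0.902520
Parallel ([0.646618] and [0.902520]): 1 − (1 − 0.646618)(1 − 0.902520) = 0.9656

0.9656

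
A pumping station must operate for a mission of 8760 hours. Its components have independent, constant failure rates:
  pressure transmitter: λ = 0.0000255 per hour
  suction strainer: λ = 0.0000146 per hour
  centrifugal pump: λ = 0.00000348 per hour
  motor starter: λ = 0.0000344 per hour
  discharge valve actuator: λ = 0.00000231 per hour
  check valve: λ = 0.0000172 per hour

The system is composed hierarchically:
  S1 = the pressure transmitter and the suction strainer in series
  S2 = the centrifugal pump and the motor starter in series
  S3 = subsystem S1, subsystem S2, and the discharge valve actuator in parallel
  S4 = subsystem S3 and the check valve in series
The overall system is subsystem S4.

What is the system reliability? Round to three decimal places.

0.859

R(pressure transmitter) = exp(−0.0000255 × 8760) = 0.79981
R(suction strainer) = exp(−0.0000146 × 8760) = 0.87994
R(centrifugal pump) = exp(−0.00000348 × 8760) = 0.96998
R(motor starter) = exp(−0.0000344 × 8760) = 0.73982
R(discharge valve actuator) = exp(−0.00000231 × 8760) = 0.97997
R(check valve) = exp(−0.0000172 × 8760) = 0.86013
Series (pressure transmitter and suction strainer): 0.79981 × 0.87994 = 0.70378
Series (centrifugal pump and motor starter): 0.96998 × 0.73982 = 0.71761
Parallel ([0.70378], [0.71761], and discharge valve actuator): 1 − (1 − 0.70378)(1 − 0.71761)(1 − 0.97997) = 0.99832
Series ([0.99832] and check valve): 0.99832 × 0.86013 = 0.859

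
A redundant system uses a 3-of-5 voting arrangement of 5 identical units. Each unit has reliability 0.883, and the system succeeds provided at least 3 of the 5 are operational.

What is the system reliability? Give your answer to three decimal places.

0.987

R = Σ_{i=3}^{5} C(5,i) p^i (1−p)^{5−i} with p = 0.883
C(5,3)·0.883^3·0.117^2 = 0.09424
C(5,4)·0.883^4·0.117^1 = 0.35563
C(5,5)·0.883^5·0.117^0 = 0.53679
Sum = 0.987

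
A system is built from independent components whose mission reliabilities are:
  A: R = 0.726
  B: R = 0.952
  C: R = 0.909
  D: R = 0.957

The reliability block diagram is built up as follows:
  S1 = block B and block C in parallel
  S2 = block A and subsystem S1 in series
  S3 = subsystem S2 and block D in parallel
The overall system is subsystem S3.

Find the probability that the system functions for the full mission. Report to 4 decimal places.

0.9881

Parallel (B and C): 1 − (1 − 0.952000)(1 − 0.909000) = 0.995632
Series (A and [0.995632]): 0.726000 × 0.995632 = 0.722829
Parallel ([0.722829] and D): 1 − (1 − 0.722829)(1 − 0.957000) = 0.9881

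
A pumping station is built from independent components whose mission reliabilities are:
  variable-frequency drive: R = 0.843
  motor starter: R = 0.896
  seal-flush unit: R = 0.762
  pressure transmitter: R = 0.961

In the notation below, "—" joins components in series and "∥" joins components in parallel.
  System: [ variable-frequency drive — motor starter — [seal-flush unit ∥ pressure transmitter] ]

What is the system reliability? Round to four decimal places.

0.7483

Parallel (seal-flush unit and pressure transmitter): 1 − (1 − 0.762000)(1 − 0.961000) = 0.990718
Series (variable-frequency drive, motor starter, and [0.990718]): 0.843000 × 0.896000 × 0.990718 = 0.7483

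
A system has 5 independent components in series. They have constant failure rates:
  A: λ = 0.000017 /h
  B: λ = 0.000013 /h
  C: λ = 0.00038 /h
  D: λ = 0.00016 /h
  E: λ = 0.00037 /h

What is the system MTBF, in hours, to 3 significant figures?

Series of exponential components: λ_sys = Σ λ_i
λ_sys = 0.000017 + 0.000013 + 0.00038 + 0.00016 + 0.00037 = 9.4000e-04 /h
MTBF = 1 / λ_sys = 1060 h

1060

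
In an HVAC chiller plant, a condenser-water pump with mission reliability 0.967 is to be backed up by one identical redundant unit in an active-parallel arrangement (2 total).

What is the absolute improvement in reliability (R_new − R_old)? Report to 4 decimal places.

R_before = 0.967
R_after = 1 − (1 − 0.967)^2 = 0.9989
ΔR = 0.9989 − 0.967 = 0.0319

0.0319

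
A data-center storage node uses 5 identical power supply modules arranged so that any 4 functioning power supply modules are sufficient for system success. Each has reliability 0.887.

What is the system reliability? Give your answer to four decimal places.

R = Σ_{i=4}^{5} C(5,i) p^i (1−p)^{5−i} with p = 0.887
C(5,4)·0.887^4·0.113^1 = 0.349738
C(5,5)·0.887^5·0.113^0 = 0.549058
Sum = 0.8988

0.8988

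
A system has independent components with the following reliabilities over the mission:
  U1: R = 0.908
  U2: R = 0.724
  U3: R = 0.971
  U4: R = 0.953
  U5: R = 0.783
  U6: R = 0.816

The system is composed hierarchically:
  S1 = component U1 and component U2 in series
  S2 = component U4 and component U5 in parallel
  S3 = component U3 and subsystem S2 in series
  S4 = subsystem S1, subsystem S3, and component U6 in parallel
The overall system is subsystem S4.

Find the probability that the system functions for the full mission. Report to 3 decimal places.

0.998

Series (U1 and U2): 0.90800 × 0.72400 = 0.65739
Parallel (U4 and U5): 1 − (1 − 0.95300)(1 − 0.78300) = 0.98980
Series (U3 and [0.98980]): 0.97100 × 0.98980 = 0.96110
Parallel ([0.65739], [0.96110], and U6): 1 − (1 − 0.65739)(1 − 0.96110)(1 − 0.81600) = 0.998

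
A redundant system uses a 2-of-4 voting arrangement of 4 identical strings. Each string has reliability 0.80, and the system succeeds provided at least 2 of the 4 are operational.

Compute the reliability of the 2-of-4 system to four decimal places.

R = Σ_{i=2}^{4} C(4,i) p^i (1−p)^{4−i} with p = 0.80
C(4,2)·0.80^2·0.20^2 = 0.153600
C(4,3)·0.80^3·0.20^1 = 0.409600
C(4,4)·0.80^4·0.20^0 = 0.409600
Sum = 0.9728

0.9728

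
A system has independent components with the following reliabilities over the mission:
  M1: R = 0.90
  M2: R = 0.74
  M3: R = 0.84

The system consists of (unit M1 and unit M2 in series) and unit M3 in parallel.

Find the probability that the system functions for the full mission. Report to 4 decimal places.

Series (M1 and M2): 0.900000 × 0.740000 = 0.666000
Parallel ([0.666000] and M3): 1 − (1 − 0.666000)(1 − 0.840000) = 0.9466

0.9466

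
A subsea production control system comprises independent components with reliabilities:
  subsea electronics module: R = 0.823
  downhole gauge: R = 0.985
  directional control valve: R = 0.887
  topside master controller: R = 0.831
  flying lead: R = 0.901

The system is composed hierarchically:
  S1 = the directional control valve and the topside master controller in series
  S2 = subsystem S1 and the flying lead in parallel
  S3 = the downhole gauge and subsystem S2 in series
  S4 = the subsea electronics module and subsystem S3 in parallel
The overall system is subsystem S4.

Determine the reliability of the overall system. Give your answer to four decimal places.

0.9928

Series (directional control valve and topside master controller): 0.887000 × 0.831000 = 0.737097
Parallel ([0.737097] and flying lead): 1 − (1 − 0.737097)(1 − 0.901000) = 0.973973
Series (downhole gauge and [0.973973]): 0.985000 × 0.973973 = 0.959363
Parallel (subsea electronics module and [0.959363]): 1 − (1 − 0.823000)(1 − 0.959363) = 0.9928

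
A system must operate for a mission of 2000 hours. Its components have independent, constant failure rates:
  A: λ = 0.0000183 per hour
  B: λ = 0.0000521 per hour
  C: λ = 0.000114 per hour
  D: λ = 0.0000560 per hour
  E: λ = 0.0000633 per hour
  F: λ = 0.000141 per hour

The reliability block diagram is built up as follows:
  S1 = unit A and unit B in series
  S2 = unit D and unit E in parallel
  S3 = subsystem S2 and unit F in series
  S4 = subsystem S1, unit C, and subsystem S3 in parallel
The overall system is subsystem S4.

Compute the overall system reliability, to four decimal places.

0.9932

R(A) = exp(−0.0000183 × 2000) = 0.964062
R(B) = exp(−0.0000521 × 2000) = 0.901045
R(C) = exp(−0.000114 × 2000) = 0.796124
R(D) = exp(−0.0000560 × 2000) = 0.894044
R(E) = exp(−0.0000633 × 2000) = 0.881086
R(F) = exp(−0.000141 × 2000) = 0.754274
Series (A and B): 0.964062 × 0.901045 = 0.868663
Parallel (D and E): 1 − (1 − 0.894044)(1 − 0.881086) = 0.987400
Series ([0.987400] and F): 0.987400 × 0.754274 = 0.744770
Parallel ([0.868663], C, and [0.744770]): 1 − (1 − 0.868663)(1 − 0.796124)(1 − 0.744770) = 0.9932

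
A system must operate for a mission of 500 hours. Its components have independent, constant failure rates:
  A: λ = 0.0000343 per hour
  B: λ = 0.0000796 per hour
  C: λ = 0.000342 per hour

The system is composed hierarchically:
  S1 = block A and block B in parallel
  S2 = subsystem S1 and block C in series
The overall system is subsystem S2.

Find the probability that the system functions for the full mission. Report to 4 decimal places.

R(A) = exp(−0.0000343 × 500) = 0.982996
R(B) = exp(−0.0000796 × 500) = 0.960982
R(C) = exp(−0.000342 × 500) = 0.842822
Parallel (A and B): 1 − (1 − 0.982996)(1 − 0.960982) = 0.999337
Series ([0.999337] and C): 0.999337 × 0.842822 = 0.8423

0.8423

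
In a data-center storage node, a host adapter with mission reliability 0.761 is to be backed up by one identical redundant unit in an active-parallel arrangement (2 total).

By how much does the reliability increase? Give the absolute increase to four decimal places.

0.1819

R_before = 0.761
R_after = 1 − (1 − 0.761)^2 = 0.9429
ΔR = 0.9429 − 0.761 = 0.1819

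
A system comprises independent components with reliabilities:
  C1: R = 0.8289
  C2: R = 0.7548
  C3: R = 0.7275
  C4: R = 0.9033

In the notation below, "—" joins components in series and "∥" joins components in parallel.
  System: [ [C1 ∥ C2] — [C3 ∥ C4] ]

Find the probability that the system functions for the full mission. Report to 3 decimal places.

Parallel (C1 and C2): 1 − (1 − 0.82890)(1 − 0.75480) = 0.95805
Parallel (C3 and C4): 1 − (1 − 0.72750)(1 − 0.90330) = 0.97365
Series ([0.95805] and [0.97365]): 0.95805 × 0.97365 = 0.933

0.933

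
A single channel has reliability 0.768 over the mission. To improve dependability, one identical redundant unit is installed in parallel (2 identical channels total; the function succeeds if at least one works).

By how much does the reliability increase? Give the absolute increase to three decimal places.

0.178

R_before = 0.768
R_after = 1 − (1 − 0.768)^2 = 0.946
ΔR = 0.946 − 0.768 = 0.178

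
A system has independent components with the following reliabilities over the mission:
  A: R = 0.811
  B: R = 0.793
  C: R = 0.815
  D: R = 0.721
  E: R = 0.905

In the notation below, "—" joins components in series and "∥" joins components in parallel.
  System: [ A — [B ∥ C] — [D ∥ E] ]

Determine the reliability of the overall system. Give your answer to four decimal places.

0.7593

Parallel (B and C): 1 − (1 − 0.793000)(1 − 0.815000) = 0.961705
Parallel (D and E): 1 − (1 − 0.721000)(1 − 0.905000) = 0.973495
Series (A, [0.961705], and [0.973495]): 0.811000 × 0.961705 × 0.973495 = 0.7593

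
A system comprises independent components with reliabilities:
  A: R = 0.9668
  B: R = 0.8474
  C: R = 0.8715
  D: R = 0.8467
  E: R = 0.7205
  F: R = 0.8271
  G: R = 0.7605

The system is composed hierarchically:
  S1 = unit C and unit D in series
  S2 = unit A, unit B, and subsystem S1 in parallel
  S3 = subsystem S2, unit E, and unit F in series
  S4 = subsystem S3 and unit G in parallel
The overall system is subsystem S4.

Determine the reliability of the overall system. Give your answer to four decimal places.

0.9030

Series (C and D): 0.871500 × 0.846700 = 0.737899
Parallel (A, B, and [0.737899]): 1 − (1 − 0.966800)(1 − 0.847400)(1 − 0.737899) = 0.998672
Series ([0.998672], E, and F): 0.998672 × 0.720500 × 0.827100 = 0.595134
Parallel ([0.595134] and G): 1 − (1 − 0.595134)(1 − 0.760500) = 0.9030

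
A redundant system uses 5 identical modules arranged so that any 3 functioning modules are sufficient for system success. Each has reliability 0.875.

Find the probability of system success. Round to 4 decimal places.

R = Σ_{i=3}^{5} C(5,i) p^i (1−p)^{5−i} with p = 0.875
C(5,3)·0.875^3·0.125^2 = 0.104675
C(5,4)·0.875^4·0.125^1 = 0.366364
C(5,5)·0.875^5·0.125^0 = 0.512909
Sum = 0.9839

0.9839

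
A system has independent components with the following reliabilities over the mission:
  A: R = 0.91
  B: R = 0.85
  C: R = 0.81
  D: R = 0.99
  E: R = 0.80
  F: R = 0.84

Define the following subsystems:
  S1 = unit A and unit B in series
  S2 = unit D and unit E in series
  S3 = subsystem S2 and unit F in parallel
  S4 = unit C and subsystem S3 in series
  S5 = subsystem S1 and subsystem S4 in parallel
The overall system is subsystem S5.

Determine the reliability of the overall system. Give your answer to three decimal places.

0.951

Series (A and B): 0.91000 × 0.85000 = 0.77350
Series (D and E): 0.99000 × 0.80000 = 0.79200
Parallel ([0.79200] and F): 1 − (1 − 0.79200)(1 − 0.84000) = 0.96672
Series (C and [0.96672]): 0.81000 × 0.96672 = 0.78304
Parallel ([0.77350] and [0.78304]): 1 − (1 − 0.77350)(1 − 0.78304) = 0.951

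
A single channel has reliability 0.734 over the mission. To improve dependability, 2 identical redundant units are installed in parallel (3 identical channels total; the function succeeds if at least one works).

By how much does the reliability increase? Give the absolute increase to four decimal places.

0.2472

R_before = 0.734
R_after = 1 − (1 − 0.734)^3 = 0.9812
ΔR = 0.9812 − 0.734 = 0.2472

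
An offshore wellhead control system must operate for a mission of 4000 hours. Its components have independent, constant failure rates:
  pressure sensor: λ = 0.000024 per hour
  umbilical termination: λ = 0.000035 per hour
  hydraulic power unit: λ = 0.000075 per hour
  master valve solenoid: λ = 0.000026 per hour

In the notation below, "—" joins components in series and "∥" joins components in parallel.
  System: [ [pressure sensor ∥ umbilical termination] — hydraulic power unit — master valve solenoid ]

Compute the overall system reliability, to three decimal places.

0.660

R(pressure sensor) = exp(−0.000024 × 4000) = 0.90846
R(umbilical termination) = exp(−0.000035 × 4000) = 0.86936
R(hydraulic power unit) = exp(−0.000075 × 4000) = 0.74082
R(master valve solenoid) = exp(−0.000026 × 4000) = 0.90123
Parallel (pressure sensor and umbilical termination): 1 − (1 − 0.90846)(1 − 0.86936) = 0.98804
Series ([0.98804], hydraulic power unit, and master valve solenoid): 0.98804 × 0.74082 × 0.90123 = 0.660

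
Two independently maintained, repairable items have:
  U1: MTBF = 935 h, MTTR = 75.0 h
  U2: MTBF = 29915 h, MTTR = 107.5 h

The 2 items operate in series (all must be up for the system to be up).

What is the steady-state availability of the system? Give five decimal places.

0.92243

A(U1) = MTBF/(MTBF+MTTR) = 935/(935+75.0) = 0.925743
A(U2) = MTBF/(MTBF+MTTR) = 29915/(29915+107.5) = 0.996419
Series availability: 0.925743 × 0.996419 = 0.92243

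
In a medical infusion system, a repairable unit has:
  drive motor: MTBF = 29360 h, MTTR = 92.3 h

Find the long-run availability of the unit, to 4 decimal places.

0.9969

A(drive motor) = MTBF/(MTBF+MTTR) = 29360/(29360+92.3) = 0.9969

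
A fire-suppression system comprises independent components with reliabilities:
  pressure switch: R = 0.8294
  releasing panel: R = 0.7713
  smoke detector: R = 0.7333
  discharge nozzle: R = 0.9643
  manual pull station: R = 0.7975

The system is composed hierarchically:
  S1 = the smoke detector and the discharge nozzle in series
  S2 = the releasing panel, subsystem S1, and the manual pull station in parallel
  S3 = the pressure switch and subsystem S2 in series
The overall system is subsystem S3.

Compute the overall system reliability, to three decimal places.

0.818

Series (smoke detector and discharge nozzle): 0.73330 × 0.96430 = 0.70712
Parallel (releasing panel, [0.70712], and manual pull station): 1 − (1 − 0.77130)(1 − 0.70712)(1 − 0.79750) = 0.98644
Series (pressure switch and [0.98644]): 0.82940 × 0.98644 = 0.818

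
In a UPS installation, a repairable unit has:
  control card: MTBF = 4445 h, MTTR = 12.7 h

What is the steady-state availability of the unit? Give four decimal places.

A(control card) = MTBF/(MTBF+MTTR) = 4445/(4445+12.7) = 0.9972

0.9972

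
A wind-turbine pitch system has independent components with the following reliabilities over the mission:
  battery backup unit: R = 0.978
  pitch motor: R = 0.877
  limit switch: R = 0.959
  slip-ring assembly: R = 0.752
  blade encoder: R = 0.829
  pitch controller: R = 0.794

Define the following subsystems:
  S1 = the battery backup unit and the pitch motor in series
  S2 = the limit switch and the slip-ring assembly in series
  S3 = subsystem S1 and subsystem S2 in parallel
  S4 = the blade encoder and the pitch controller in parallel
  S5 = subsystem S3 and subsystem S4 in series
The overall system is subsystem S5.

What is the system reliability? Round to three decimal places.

0.926

Series (battery backup unit and pitch motor): 0.97800 × 0.87700 = 0.85771
Series (limit switch and slip-ring assembly): 0.95900 × 0.75200 = 0.72117
Parallel ([0.85771] and [0.72117]): 1 − (1 − 0.85771)(1 − 0.72117) = 0.96033
Parallel (blade encoder and pitch controller): 1 − (1 − 0.82900)(1 − 0.79400) = 0.96477
Series ([0.96033] and [0.96477]): 0.96033 × 0.96477 = 0.926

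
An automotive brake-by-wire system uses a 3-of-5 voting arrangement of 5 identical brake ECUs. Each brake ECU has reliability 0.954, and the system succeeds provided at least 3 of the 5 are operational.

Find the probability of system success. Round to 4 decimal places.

0.9991

R = Σ_{i=3}^{5} C(5,i) p^i (1−p)^{5−i} with p = 0.954
C(5,3)·0.954^3·0.046^2 = 0.018372
C(5,4)·0.954^4·0.046^1 = 0.190512
C(5,5)·0.954^5·0.046^0 = 0.790209
Sum = 0.9991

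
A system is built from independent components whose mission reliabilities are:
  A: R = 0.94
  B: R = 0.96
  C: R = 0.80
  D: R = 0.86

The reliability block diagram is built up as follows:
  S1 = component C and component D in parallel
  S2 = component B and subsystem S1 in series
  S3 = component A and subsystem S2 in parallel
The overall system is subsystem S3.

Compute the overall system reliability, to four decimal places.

Parallel (C and D): 1 − (1 − 0.800000)(1 − 0.860000) = 0.972000
Series (B and [0.972000]): 0.960000 × 0.972000 = 0.933120
Parallel (A and [0.933120]): 1 − (1 − 0.940000)(1 − 0.933120) = 0.9960

0.9960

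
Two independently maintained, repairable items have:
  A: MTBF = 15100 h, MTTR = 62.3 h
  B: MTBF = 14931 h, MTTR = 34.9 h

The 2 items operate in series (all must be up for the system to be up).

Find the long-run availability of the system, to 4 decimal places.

0.9936

A(A) = MTBF/(MTBF+MTTR) = 15100/(15100+62.3) = 0.995891
A(B) = MTBF/(MTBF+MTTR) = 14931/(14931+34.9) = 0.997668
Series availability: 0.995891 × 0.997668 = 0.9936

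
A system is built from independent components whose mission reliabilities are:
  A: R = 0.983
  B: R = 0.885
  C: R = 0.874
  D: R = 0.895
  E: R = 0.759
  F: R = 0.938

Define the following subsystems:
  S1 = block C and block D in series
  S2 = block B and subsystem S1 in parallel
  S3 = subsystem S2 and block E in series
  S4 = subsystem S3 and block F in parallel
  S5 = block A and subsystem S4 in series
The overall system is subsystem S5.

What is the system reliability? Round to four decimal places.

0.9672

Series (C and D): 0.874000 × 0.895000 = 0.782230
Parallel (B and [0.782230]): 1 − (1 − 0.885000)(1 − 0.782230) = 0.974956
Series ([0.974956] and E): 0.974956 × 0.759000 = 0.739992
Parallel ([0.739992] and F): 1 − (1 − 0.739992)(1 − 0.938000) = 0.983880
Series (A and [0.983880]): 0.983000 × 0.983880 = 0.9672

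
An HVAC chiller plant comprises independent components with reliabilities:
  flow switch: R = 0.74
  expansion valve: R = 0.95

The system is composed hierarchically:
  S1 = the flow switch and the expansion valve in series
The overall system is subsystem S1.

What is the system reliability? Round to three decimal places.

Series (flow switch and expansion valve): 0.74000 × 0.95000 = 0.703

0.703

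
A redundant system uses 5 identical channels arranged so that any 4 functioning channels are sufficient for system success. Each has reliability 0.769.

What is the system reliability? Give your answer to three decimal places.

R = Σ_{i=4}^{5} C(5,i) p^i (1−p)^{5−i} with p = 0.769
C(5,4)·0.769^4·0.231^1 = 0.40391
C(5,5)·0.769^5·0.231^0 = 0.26893
Sum = 0.673

0.673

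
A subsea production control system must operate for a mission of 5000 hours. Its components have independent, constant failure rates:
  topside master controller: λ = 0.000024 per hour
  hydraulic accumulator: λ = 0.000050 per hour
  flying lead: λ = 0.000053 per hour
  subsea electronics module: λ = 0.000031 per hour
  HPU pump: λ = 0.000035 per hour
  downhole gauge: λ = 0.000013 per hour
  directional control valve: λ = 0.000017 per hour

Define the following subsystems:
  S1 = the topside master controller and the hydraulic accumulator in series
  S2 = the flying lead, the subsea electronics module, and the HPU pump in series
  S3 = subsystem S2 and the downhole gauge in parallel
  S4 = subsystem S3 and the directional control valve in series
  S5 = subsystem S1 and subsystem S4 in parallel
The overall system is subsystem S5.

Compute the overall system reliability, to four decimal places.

0.9668

R(topside master controller) = exp(−0.000024 × 5000) = 0.886920
R(hydraulic accumulator) = exp(−0.000050 × 5000) = 0.778801
R(flying lead) = exp(−0.000053 × 5000) = 0.767206
R(subsea electronics module) = exp(−0.000031 × 5000) = 0.856415
R(HPU pump) = exp(−0.000035 × 5000) = 0.839457
R(downhole gauge) = exp(−0.000013 × 5000) = 0.937067
R(directional control valve) = exp(−0.000017 × 5000) = 0.918512
Series (topside master controller and hydraulic accumulator): 0.886920 × 0.778801 = 0.690734
Series (flying lead, subsea electronics module, and HPU pump): 0.767206 × 0.856415 × 0.839457 = 0.551562
Parallel ([0.551562] and downhole gauge): 1 − (1 − 0.551562)(1 − 0.937067) = 0.971778
Series ([0.971778] and directional control valve): 0.971778 × 0.918512 = 0.892590
Parallel ([0.690734] and [0.892590]): 1 − (1 − 0.690734)(1 − 0.892590) = 0.9668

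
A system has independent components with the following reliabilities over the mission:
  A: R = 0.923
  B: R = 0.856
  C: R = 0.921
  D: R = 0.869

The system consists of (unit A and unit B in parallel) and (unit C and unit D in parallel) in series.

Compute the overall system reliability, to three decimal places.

0.979

Parallel (A and B): 1 − (1 − 0.92300)(1 − 0.85600) = 0.98891
Parallel (C and D): 1 − (1 − 0.92100)(1 − 0.86900) = 0.98965
Series ([0.98891] and [0.98965]): 0.98891 × 0.98965 = 0.979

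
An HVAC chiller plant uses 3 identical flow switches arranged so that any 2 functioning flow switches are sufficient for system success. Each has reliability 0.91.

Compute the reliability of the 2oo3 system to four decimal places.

R = Σ_{i=2}^{3} C(3,i) p^i (1−p)^{3−i} with p = 0.91
C(3,2)·0.91^2·0.09^1 = 0.223587
C(3,3)·0.91^3·0.09^0 = 0.753571
Sum = 0.9772

0.9772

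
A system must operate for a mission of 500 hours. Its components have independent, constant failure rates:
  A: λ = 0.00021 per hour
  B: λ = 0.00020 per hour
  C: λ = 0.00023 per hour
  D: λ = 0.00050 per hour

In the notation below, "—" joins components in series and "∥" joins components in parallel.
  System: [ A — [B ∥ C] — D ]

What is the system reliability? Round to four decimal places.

R(A) = exp(−0.00021 × 500) = 0.900325
R(B) = exp(−0.00020 × 500) = 0.904837
R(C) = exp(−0.00023 × 500) = 0.891366
R(D) = exp(−0.00050 × 500) = 0.778801
Parallel (B and C): 1 − (1 − 0.904837)(1 − 0.891366) = 0.989662
Series (A, [0.989662], and D): 0.900325 × 0.989662 × 0.778801 = 0.6939

0.6939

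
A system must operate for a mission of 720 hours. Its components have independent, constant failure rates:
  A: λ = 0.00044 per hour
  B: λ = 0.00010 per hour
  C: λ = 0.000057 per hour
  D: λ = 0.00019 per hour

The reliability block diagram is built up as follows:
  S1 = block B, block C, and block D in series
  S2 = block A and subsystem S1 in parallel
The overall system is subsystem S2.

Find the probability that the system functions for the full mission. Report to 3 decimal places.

0.940

R(A) = exp(−0.00044 × 720) = 0.72848
R(B) = exp(−0.00010 × 720) = 0.93053
R(C) = exp(−0.000057 × 720) = 0.95979
R(D) = exp(−0.00019 × 720) = 0.87214
Series (B, C, and D): 0.93053 × 0.95979 × 0.87214 = 0.77892
Parallel (A and [0.77892]): 1 − (1 − 0.72848)(1 − 0.77892) = 0.940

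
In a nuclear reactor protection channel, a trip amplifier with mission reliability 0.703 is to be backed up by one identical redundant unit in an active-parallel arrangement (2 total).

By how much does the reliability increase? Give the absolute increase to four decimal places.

0.2088

R_before = 0.703
R_after = 1 − (1 − 0.703)^2 = 0.9118
ΔR = 0.9118 − 0.703 = 0.2088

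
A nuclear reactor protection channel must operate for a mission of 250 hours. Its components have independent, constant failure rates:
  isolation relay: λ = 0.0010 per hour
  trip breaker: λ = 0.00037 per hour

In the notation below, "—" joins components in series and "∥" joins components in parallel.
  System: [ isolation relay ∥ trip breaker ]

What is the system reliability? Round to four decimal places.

0.9805

R(isolation relay) = exp(−0.0010 × 250) = 0.778801
R(trip breaker) = exp(−0.00037 × 250) = 0.911649
Parallel (isolation relay and trip breaker): 1 − (1 − 0.778801)(1 − 0.911649) = 0.9805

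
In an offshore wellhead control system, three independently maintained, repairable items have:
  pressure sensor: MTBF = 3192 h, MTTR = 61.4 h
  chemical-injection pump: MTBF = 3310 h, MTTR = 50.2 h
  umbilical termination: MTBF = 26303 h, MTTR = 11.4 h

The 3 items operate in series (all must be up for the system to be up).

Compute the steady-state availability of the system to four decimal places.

A(pressure sensor) = MTBF/(MTBF+MTTR) = 3192/(3192+61.4) = 0.981127
A(chemical-injection pump) = MTBF/(MTBF+MTTR) = 3310/(3310+50.2) = 0.985060
A(umbilical termination) = MTBF/(MTBF+MTTR) = 26303/(26303+11.4) = 0.999567
Series availability: 0.981127 × 0.985060 × 0.999567 = 0.9661

0.9661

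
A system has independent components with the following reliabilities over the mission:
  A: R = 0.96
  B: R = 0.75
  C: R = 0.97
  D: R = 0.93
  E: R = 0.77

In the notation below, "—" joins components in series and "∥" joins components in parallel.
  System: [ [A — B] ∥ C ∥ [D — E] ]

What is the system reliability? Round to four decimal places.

0.9976

Series (A and B): 0.960000 × 0.750000 = 0.720000
Series (D and E): 0.930000 × 0.770000 = 0.716100
Parallel ([0.720000], C, and [0.716100]): 1 − (1 − 0.720000)(1 − 0.970000)(1 − 0.716100) = 0.9976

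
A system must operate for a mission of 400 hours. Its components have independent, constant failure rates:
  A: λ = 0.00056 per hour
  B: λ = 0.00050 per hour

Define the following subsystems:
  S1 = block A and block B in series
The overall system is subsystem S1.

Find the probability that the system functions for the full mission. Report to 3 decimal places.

R(A) = exp(−0.00056 × 400) = 0.79932
R(B) = exp(−0.00050 × 400) = 0.81873
Series (A and B): 0.79932 × 0.81873 = 0.654

0.654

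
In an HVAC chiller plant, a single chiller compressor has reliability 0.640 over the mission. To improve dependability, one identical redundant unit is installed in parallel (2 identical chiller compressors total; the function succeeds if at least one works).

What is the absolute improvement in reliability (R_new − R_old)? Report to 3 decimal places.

R_before = 0.640
R_after = 1 − (1 − 0.640)^2 = 0.870
ΔR = 0.870 − 0.640 = 0.230

0.230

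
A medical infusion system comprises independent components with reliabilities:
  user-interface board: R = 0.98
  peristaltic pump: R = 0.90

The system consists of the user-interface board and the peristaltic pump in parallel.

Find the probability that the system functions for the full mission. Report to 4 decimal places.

0.9980

Parallel (user-interface board and peristaltic pump): 1 − (1 − 0.980000)(1 − 0.900000) = 0.9980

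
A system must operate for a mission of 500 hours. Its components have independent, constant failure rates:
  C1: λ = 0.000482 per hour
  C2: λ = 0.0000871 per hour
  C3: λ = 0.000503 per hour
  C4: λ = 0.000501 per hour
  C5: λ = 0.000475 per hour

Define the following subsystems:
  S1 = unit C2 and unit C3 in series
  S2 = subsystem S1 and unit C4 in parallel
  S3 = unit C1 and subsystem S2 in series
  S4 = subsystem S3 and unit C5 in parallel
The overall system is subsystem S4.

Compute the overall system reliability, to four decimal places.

R(C1) = exp(−0.000482 × 500) = 0.785842
R(C2) = exp(−0.0000871 × 500) = 0.957385
R(C3) = exp(−0.000503 × 500) = 0.777633
R(C4) = exp(−0.000501 × 500) = 0.778411
R(C5) = exp(−0.000475 × 500) = 0.788597
Series (C2 and C3): 0.957385 × 0.777633 = 0.744494
Parallel ([0.744494] and C4): 1 − (1 − 0.744494)(1 − 0.778411) = 0.943383
Series (C1 and [0.943383]): 0.785842 × 0.943383 = 0.741350
Parallel ([0.741350] and C5): 1 − (1 − 0.741350)(1 − 0.788597) = 0.9453

0.9453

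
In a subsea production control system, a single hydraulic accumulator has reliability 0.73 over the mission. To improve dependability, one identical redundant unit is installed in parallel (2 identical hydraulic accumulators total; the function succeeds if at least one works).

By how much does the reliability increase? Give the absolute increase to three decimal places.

R_before = 0.73
R_after = 1 − (1 − 0.73)^2 = 0.927
ΔR = 0.927 − 0.73 = 0.197

0.197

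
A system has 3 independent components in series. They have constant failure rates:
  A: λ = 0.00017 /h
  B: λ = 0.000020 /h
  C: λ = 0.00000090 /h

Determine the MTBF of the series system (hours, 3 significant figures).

Series of exponential components: λ_sys = Σ λ_i
λ_sys = 0.00017 + 0.000020 + 0.00000090 = 1.9090e-04 /h
MTBF = 1 / λ_sys = 5240 h

5240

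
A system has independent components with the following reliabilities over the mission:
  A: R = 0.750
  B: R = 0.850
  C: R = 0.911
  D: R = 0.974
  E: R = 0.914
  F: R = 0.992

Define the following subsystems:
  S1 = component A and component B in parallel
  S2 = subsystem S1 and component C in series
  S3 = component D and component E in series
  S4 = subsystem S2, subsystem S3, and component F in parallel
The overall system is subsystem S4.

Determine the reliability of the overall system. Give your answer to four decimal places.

Parallel (A and B): 1 − (1 − 0.750000)(1 − 0.850000) = 0.962500
Series ([0.962500] and C): 0.962500 × 0.911000 = 0.876838
Series (D and E): 0.974000 × 0.914000 = 0.890236
Parallel ([0.876838], [0.890236], and F): 1 − (1 − 0.876838)(1 − 0.890236)(1 − 0.992000) = 0.9999

0.9999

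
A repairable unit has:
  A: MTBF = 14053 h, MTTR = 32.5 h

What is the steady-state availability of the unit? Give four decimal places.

A(A) = MTBF/(MTBF+MTTR) = 14053/(14053+32.5) = 0.9977

0.9977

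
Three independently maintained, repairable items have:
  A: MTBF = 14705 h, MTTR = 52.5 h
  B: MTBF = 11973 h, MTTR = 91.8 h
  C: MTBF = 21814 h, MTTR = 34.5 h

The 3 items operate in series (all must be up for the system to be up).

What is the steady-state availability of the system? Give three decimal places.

A(A) = MTBF/(MTBF+MTTR) = 14705/(14705+52.5) = 0.996442
A(B) = MTBF/(MTBF+MTTR) = 11973/(11973+91.8) = 0.992391
A(C) = MTBF/(MTBF+MTTR) = 21814/(21814+34.5) = 0.998421
Series availability: 0.996442 × 0.992391 × 0.998421 = 0.987

0.987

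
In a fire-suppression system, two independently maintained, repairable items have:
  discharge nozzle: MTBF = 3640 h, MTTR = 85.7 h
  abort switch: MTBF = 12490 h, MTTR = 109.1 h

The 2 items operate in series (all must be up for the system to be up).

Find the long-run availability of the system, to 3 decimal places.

0.969

A(discharge nozzle) = MTBF/(MTBF+MTTR) = 3640/(3640+85.7) = 0.976998
A(abort switch) = MTBF/(MTBF+MTTR) = 12490/(12490+109.1) = 0.991341
Series availability: 0.976998 × 0.991341 = 0.969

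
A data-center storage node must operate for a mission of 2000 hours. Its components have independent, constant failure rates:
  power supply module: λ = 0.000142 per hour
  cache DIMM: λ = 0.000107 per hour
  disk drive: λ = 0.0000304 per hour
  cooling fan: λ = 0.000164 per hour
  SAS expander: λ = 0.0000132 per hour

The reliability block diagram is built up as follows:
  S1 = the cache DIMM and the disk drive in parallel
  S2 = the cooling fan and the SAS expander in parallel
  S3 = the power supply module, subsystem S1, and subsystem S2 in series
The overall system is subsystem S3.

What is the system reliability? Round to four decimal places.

0.7388

R(power supply module) = exp(−0.000142 × 2000) = 0.752767
R(cache DIMM) = exp(−0.000107 × 2000) = 0.807348
R(disk drive) = exp(−0.0000304 × 2000) = 0.941011
R(cooling fan) = exp(−0.000164 × 2000) = 0.720363
R(SAS expander) = exp(−0.0000132 × 2000) = 0.973945
Parallel (cache DIMM and disk drive): 1 − (1 − 0.807348)(1 − 0.941011) = 0.988636
Parallel (cooling fan and SAS expander): 1 − (1 − 0.720363)(1 − 0.973945) = 0.992714
Series (power supply module, [0.988636], and [0.992714]): 0.752767 × 0.988636 × 0.992714 = 0.7388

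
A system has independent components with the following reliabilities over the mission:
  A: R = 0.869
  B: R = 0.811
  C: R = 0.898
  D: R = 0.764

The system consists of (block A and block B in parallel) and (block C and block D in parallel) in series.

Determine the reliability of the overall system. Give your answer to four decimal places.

Parallel (A and B): 1 − (1 − 0.869000)(1 − 0.811000) = 0.975241
Parallel (C and D): 1 − (1 − 0.898000)(1 − 0.764000) = 0.975928
Series ([0.975241] and [0.975928]): 0.975241 × 0.975928 = 0.9518

0.9518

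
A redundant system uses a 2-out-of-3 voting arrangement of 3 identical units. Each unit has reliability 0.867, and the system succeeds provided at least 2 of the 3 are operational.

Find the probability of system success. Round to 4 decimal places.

R = Σ_{i=2}^{3} C(3,i) p^i (1−p)^{3−i} with p = 0.867
C(3,2)·0.867^2·0.133^1 = 0.299924
C(3,3)·0.867^3·0.133^0 = 0.651714
Sum = 0.9516

0.9516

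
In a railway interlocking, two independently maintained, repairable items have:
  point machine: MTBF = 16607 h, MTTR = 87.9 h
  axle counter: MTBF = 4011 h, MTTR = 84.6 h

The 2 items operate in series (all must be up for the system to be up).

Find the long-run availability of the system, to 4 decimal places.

0.9742

A(point machine) = MTBF/(MTBF+MTTR) = 16607/(16607+87.9) = 0.994735
A(axle counter) = MTBF/(MTBF+MTTR) = 4011/(4011+84.6) = 0.979344
Series availability: 0.994735 × 0.979344 = 0.9742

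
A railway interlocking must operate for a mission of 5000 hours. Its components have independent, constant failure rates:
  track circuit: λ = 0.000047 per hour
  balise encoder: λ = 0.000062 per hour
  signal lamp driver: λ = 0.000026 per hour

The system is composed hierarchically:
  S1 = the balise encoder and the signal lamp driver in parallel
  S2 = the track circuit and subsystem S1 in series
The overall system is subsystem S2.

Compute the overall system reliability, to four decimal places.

R(track circuit) = exp(−0.000047 × 5000) = 0.790571
R(balise encoder) = exp(−0.000062 × 5000) = 0.733447
R(signal lamp driver) = exp(−0.000026 × 5000) = 0.878095
Parallel (balise encoder and signal lamp driver): 1 − (1 − 0.733447)(1 − 0.878095) = 0.967506
Series (track circuit and [0.967506]): 0.790571 × 0.967506 = 0.7649

0.7649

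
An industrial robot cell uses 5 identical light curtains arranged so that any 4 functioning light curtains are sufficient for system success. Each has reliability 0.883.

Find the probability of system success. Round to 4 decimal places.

0.8924

R = Σ_{i=4}^{5} C(5,i) p^i (1−p)^{5−i} with p = 0.883
C(5,4)·0.883^4·0.117^1 = 0.355630
C(5,5)·0.883^5·0.117^0 = 0.536789
Sum = 0.8924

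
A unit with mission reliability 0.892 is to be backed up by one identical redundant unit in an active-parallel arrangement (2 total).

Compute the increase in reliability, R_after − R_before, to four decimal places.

R_before = 0.892
R_after = 1 − (1 − 0.892)^2 = 0.9883
ΔR = 0.9883 − 0.892 = 0.0963

0.0963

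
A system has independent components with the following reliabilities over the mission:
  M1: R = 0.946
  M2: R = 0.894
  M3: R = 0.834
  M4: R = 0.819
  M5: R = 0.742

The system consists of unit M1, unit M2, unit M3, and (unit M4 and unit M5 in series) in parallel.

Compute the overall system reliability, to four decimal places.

0.9996

Series (M4 and M5): 0.819000 × 0.742000 = 0.607698
Parallel (M1, M2, M3, and [0.607698]): 1 − (1 − 0.946000)(1 − 0.894000)(1 − 0.834000)(1 − 0.607698) = 0.9996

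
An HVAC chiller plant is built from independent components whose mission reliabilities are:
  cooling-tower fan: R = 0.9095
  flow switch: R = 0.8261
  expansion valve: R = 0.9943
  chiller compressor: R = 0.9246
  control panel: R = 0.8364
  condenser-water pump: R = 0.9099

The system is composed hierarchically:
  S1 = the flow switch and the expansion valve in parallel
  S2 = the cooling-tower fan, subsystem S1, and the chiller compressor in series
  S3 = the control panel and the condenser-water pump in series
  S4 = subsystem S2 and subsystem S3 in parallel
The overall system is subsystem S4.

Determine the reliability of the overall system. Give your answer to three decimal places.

Parallel (flow switch and expansion valve): 1 − (1 − 0.82610)(1 − 0.99430) = 0.99901
Series (cooling-tower fan, [0.99901], and chiller compressor): 0.90950 × 0.99901 × 0.92460 = 0.84009
Series (control panel and condenser-water pump): 0.83640 × 0.90990 = 0.76104
Parallel ([0.84009] and [0.76104]): 1 − (1 − 0.84009)(1 − 0.76104) = 0.962

0.962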